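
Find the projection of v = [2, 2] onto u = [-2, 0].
[2, 0]

The projection of v onto u is proj_u(v) = ((v·u) / (u·u)) · u.
v·u = (2)*(-2) + (2)*(0) = -4.
u·u = (-2)*(-2) + (0)*(0) = 4.
coefficient = -4 / 4 = -1.
proj_u(v) = -1 · [-2, 0] = [2, 0].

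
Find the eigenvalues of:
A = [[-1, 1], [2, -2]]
λ = -3, 0

Solve det(A - λI) = 0. For a 2×2 matrix this is λ² - (trace)λ + det = 0.
trace(A) = -1 - 2 = -3.
det(A) = (-1)*(-2) - (1)*(2) = 2 - 2 = 0.
Characteristic equation: λ² - (-3)λ + (0) = 0.
Discriminant: (-3)² - 4*(0) = 9 - 0 = 9.
Roots: λ = (-3 ± √9) / 2 = -3, 0.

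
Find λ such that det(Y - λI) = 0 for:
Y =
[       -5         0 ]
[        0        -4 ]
λ = -5, -4

Solve det(Y - λI) = 0. For a 2×2 matrix the characteristic equation is λ² - (trace)λ + det = 0.
trace(Y) = a + d = -5 - 4 = -9.
det(Y) = a*d - b*c = (-5)*(-4) - (0)*(0) = 20 - 0 = 20.
Characteristic equation: λ² - (-9)λ + (20) = 0.
Discriminant = (-9)² - 4*(20) = 81 - 80 = 1.
λ = (-9 ± √1) / 2 = (-9 ± 1) / 2 = -5, -4.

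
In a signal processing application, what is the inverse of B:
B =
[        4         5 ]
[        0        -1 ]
det(B) = -4
B⁻¹ =
[      1/4       5/4 ]
[        0        -1 ]

For a 2×2 matrix B = [[a, b], [c, d]] with det(B) ≠ 0, B⁻¹ = (1/det(B)) * [[d, -b], [-c, a]].
det(B) = (4)*(-1) - (5)*(0) = -4 - 0 = -4.
B⁻¹ = (1/-4) * [[-1, -5], [0, 4]].
Dividing each entry by -4 and reducing:
B⁻¹ =
[      1/4       5/4 ]
[        0        -1 ]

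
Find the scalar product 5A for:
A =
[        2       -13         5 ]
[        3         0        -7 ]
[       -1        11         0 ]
5A =
[       10       -65        25 ]
[       15         0       -35 ]
[       -5        55         0 ]

Scalar multiplication is elementwise: (5A)[i][j] = 5 * A[i][j].
  (5A)[0][0] = 5 * (2) = 10
  (5A)[0][1] = 5 * (-13) = -65
  (5A)[0][2] = 5 * (5) = 25
  (5A)[1][0] = 5 * (3) = 15
  (5A)[1][1] = 5 * (0) = 0
  (5A)[1][2] = 5 * (-7) = -35
  (5A)[2][0] = 5 * (-1) = -5
  (5A)[2][1] = 5 * (11) = 55
  (5A)[2][2] = 5 * (0) = 0
5A =
[       10       -65        25 ]
[       15         0       -35 ]
[       -5        55         0 ]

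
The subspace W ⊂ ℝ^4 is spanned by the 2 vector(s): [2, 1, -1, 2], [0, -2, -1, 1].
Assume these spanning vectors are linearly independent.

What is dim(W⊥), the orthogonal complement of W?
dim(W⊥) = 2

For any subspace W of ℝ^n, dim(W) + dim(W⊥) = n (the whole-space dimension).
Here the given 2 vectors are linearly independent, so dim(W) = 2.
Thus dim(W⊥) = n - dim(W) = 4 - 2 = 2.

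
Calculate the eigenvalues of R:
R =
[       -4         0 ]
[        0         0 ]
λ = -4, 0

Solve det(R - λI) = 0. For a 2×2 matrix the characteristic equation is λ² - (trace)λ + det = 0.
trace(R) = a + d = -4 + 0 = -4.
det(R) = a*d - b*c = (-4)*(0) - (0)*(0) = 0 - 0 = 0.
Characteristic equation: λ² - (-4)λ + (0) = 0.
Discriminant = (-4)² - 4*(0) = 16 - 0 = 16.
λ = (-4 ± √16) / 2 = (-4 ± 4) / 2 = -4, 0.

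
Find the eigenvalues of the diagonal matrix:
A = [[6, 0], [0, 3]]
λ₁ = 6, λ₂ = 3

The characteristic polynomial of A is det(A - λI) = (6 - λ)(3 - λ) = 0.
The roots are λ = 6 and λ = 3, so the eigenvalues are the diagonal entries.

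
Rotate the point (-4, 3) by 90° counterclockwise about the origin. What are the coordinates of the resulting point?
(-3, -4)

Rotation matrix R(θ) = [[cos θ, -sin θ], [sin θ, cos θ]]; for θ = 90°:
R = [[0, -1], [1, 0]]
Result: R × [-4, 3]ᵀ = [0·-4 + (-1)·3, 1·-4 + (0)·3]ᵀ = (-3, -4)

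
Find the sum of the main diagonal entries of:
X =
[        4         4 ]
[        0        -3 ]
tr(X) = 4 - 3 = 1

The trace of a square matrix is the sum of its diagonal entries.
Diagonal entries of X: X[0][0] = 4, X[1][1] = -3.
tr(X) = 4 - 3 = 1.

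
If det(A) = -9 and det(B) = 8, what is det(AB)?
-72

Use the multiplicative property of determinants: det(AB) = det(A)*det(B).
det(AB) = (-9)*(8) = -72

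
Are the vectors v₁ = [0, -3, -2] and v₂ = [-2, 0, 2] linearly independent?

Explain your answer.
Yes, linearly independent

Two vectors are linearly dependent iff one is a scalar multiple of the other.
No single scalar k satisfies v₂ = k·v₁ (the ratios of corresponding entries disagree), so v₁ and v₂ are linearly independent.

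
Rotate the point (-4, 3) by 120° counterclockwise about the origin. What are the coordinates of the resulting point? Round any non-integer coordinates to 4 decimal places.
(-0.5981, -4.9641)

Rotation matrix R(θ) = [[cos θ, -sin θ], [sin θ, cos θ]]; for θ = 120°:
R = [[-1/2, -√3/2], [√3/2, -1/2]]
Result: R × [-4, 3]ᵀ = [-1/2·-4 + (-√3/2)·3, √3/2·-4 + (-1/2)·3]ᵀ = (-0.5981, -4.9641)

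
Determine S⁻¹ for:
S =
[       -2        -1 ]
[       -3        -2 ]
det(S) = 1
S⁻¹ =
[       -2         1 ]
[        3        -2 ]

For a 2×2 matrix S = [[a, b], [c, d]] with det(S) ≠ 0, S⁻¹ = (1/det(S)) * [[d, -b], [-c, a]].
det(S) = (-2)*(-2) - (-1)*(-3) = 4 - 3 = 1.
S⁻¹ = (1/1) * [[-2, 1], [3, -2]].
Dividing each entry by 1 and reducing:
S⁻¹ =
[       -2         1 ]
[        3        -2 ]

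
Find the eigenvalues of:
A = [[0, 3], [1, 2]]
λ = -1, 3

Solve det(A - λI) = 0. For a 2×2 matrix this is λ² - (trace)λ + det = 0.
trace(A) = 0 + 2 = 2.
det(A) = (0)*(2) - (3)*(1) = 0 - 3 = -3.
Characteristic equation: λ² - (2)λ + (-3) = 0.
Discriminant: (2)² - 4*(-3) = 4 + 12 = 16.
Roots: λ = (2 ± √16) / 2 = -1, 3.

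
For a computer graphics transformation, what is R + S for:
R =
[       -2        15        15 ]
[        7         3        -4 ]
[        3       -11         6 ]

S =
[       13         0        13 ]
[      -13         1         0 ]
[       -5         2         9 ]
R + S =
[       11        15        28 ]
[       -6         4        -4 ]
[       -2        -9        15 ]

Matrix addition is elementwise: (R+S)[i][j] = R[i][j] + S[i][j].
  (R+S)[0][0] = (-2) + (13) = 11
  (R+S)[0][1] = (15) + (0) = 15
  (R+S)[0][2] = (15) + (13) = 28
  (R+S)[1][0] = (7) + (-13) = -6
  (R+S)[1][1] = (3) + (1) = 4
  (R+S)[1][2] = (-4) + (0) = -4
  (R+S)[2][0] = (3) + (-5) = -2
  (R+S)[2][1] = (-11) + (2) = -9
  (R+S)[2][2] = (6) + (9) = 15
R + S =
[       11        15        28 ]
[       -6         4        -4 ]
[       -2        -9        15 ]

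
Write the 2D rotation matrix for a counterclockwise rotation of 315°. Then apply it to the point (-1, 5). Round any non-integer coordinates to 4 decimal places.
R = [[√2/2, √2/2], [-√2/2, √2/2]]; R·(-1, 5) = (2.8284, 4.2426)

Rotation matrix formula: R(θ) = [[cos θ, -sin θ], [sin θ, cos θ]]
For θ = 315°:
cos(315°) = √2/2
sin(315°) = -√2/2
R = [[√2/2, √2/2], [-√2/2, √2/2]]
Apply to (-1, 5): [√2/2·-1 + (√2/2)·5, -√2/2·-1 + √2/2·5] = (2.8284, 4.2426)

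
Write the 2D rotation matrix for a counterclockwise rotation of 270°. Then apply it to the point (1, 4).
R = [[0, 1], [-1, 0]]; R·(1, 4) = (4, -1)

Rotation matrix formula: R(θ) = [[cos θ, -sin θ], [sin θ, cos θ]]
For θ = 270°:
cos(270°) = 0
sin(270°) = -1
R = [[0, 1], [-1, 0]]
Apply to (1, 4): [0·1 + (1)·4, -1·1 + 0·4] = (4, -1)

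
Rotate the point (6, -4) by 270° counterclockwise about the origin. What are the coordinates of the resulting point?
(-4, -6)

Rotation matrix R(θ) = [[cos θ, -sin θ], [sin θ, cos θ]]; for θ = 270°:
R = [[0, 1], [-1, 0]]
Result: R × [6, -4]ᵀ = [0·6 + (1)·-4, -1·6 + (0)·-4]ᵀ = (-4, -6)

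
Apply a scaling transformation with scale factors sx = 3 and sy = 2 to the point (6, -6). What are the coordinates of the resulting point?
(18, -12)

Scaling matrix:
[[3, 0], [0, 2]]
Result: (6 × 3, -6 × 2) = (18, -12)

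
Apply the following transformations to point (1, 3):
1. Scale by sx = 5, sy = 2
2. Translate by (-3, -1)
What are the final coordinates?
(2, 5)

Step 1: Scale (1, 3) by (sx, sy) = (5, 2) → (5, 6)
Step 2: Translate by (-3, -1) → (2, 5)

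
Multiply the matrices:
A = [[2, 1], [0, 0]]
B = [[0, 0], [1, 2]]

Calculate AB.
[[1, 2], [0, 0]]

Each entry (i,j) of AB = sum over k of A[i][k]*B[k][j].
(AB)[0][0] = (2)*(0) + (1)*(1) = 1
(AB)[0][1] = (2)*(0) + (1)*(2) = 2
(AB)[1][0] = (0)*(0) + (0)*(1) = 0
(AB)[1][1] = (0)*(0) + (0)*(2) = 0
AB = [[1, 2], [0, 0]]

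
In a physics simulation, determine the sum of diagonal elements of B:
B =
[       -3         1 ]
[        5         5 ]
tr(B) = -3 + 5 = 2

The trace of a square matrix is the sum of its diagonal entries.
Diagonal entries of B: B[0][0] = -3, B[1][1] = 5.
tr(B) = -3 + 5 = 2.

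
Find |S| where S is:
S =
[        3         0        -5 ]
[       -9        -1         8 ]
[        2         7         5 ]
det(S) = 122

Expand along row 0 (cofactor expansion): det(S) = a*(e*i - f*h) - b*(d*i - f*g) + c*(d*h - e*g), where the 3×3 is [[a, b, c], [d, e, f], [g, h, i]].
Minor M_00 = (-1)*(5) - (8)*(7) = -5 - 56 = -61.
Minor M_01 = (-9)*(5) - (8)*(2) = -45 - 16 = -61.
Minor M_02 = (-9)*(7) - (-1)*(2) = -63 + 2 = -61.
det(S) = (3)*(-61) - (0)*(-61) + (-5)*(-61) = -183 + 0 + 305 = 122.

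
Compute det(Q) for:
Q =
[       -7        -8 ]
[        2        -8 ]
det(Q) = 72

For a 2×2 matrix [[a, b], [c, d]], det = a*d - b*c.
det(Q) = (-7)*(-8) - (-8)*(2) = 56 + 16 = 72.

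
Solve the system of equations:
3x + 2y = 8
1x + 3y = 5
x = 2, y = 1

Use elimination (row reduction):
Equation 1: 3x + 2y = 8.
Equation 2: 1x + 3y = 5.
Multiply Eq1 by 1 and Eq2 by 3: 3x + 2y = 8;  3x + 9y = 15.
Subtract: (7)y = 7, so y = 1.
Back-substitute into Eq1: 3x + 2*(1) = 8, so x = 2.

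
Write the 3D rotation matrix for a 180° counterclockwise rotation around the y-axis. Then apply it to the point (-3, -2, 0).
R = [[-1, 0, 0], [0, 1, 0], [0, 0, -1]]; R·(-3, -2, 0) = (3, -2, 0)

Rotation matrix for 180° around y-axis:
cos(180°) = -1, sin(180°) = 0
R = [[-1, 0, 0], [0, 1, 0], [0, 0, -1]]
Apply to (-3, -2, 0): R·[-3, -2, 0]ᵀ = (3, -2, 0)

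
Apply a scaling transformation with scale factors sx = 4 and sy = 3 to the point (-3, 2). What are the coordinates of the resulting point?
(-12, 6)

Scaling matrix:
[[4, 0], [0, 3]]
Result: (-3 × 4, 2 × 3) = (-12, 6)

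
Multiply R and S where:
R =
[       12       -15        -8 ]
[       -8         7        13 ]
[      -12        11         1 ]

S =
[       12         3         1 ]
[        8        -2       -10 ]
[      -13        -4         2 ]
RS =
[      128        98       146 ]
[     -209       -90       -52 ]
[      -69       -62      -120 ]

Matrix multiplication: (RS)[i][j] = sum over k of R[i][k] * S[k][j].
  (RS)[0][0] = (12)*(12) + (-15)*(8) + (-8)*(-13) = 128
  (RS)[0][1] = (12)*(3) + (-15)*(-2) + (-8)*(-4) = 98
  (RS)[0][2] = (12)*(1) + (-15)*(-10) + (-8)*(2) = 146
  (RS)[1][0] = (-8)*(12) + (7)*(8) + (13)*(-13) = -209
  (RS)[1][1] = (-8)*(3) + (7)*(-2) + (13)*(-4) = -90
  (RS)[1][2] = (-8)*(1) + (7)*(-10) + (13)*(2) = -52
  (RS)[2][0] = (-12)*(12) + (11)*(8) + (1)*(-13) = -69
  (RS)[2][1] = (-12)*(3) + (11)*(-2) + (1)*(-4) = -62
  (RS)[2][2] = (-12)*(1) + (11)*(-10) + (1)*(2) = -120
RS =
[      128        98       146 ]
[     -209       -90       -52 ]
[      -69       -62      -120 ]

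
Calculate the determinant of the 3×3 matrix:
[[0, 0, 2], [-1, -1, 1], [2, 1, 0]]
2

Expansion along first row:
det = 0·det([[-1,1],[1,0]]) - 0·det([[-1,1],[2,0]]) + 2·det([[-1,-1],[2,1]])
    = 0·(-1·0 - 1·1) - 0·(-1·0 - 1·2) + 2·(-1·1 - -1·2)
    = 0·-1 - 0·-2 + 2·1
    = 0 + 0 + 2 = 2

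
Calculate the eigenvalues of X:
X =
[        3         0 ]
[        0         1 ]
λ = 1, 3

Solve det(X - λI) = 0. For a 2×2 matrix the characteristic equation is λ² - (trace)λ + det = 0.
trace(X) = a + d = 3 + 1 = 4.
det(X) = a*d - b*c = (3)*(1) - (0)*(0) = 3 - 0 = 3.
Characteristic equation: λ² - (4)λ + (3) = 0.
Discriminant = (4)² - 4*(3) = 16 - 12 = 4.
λ = (4 ± √4) / 2 = (4 ± 2) / 2 = 1, 3.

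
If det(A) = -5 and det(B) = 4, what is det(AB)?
-20

Use the multiplicative property of determinants: det(AB) = det(A)*det(B).
det(AB) = (-5)*(4) = -20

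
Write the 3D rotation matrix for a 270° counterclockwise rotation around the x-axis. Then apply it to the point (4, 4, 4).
R = [[1, 0, 0], [0, 0, 1], [0, -1, 0]]; R·(4, 4, 4) = (4, 4, -4)

Rotation matrix for 270° around x-axis:
cos(270°) = 0, sin(270°) = -1
R = [[1, 0, 0], [0, 0, 1], [0, -1, 0]]
Apply to (4, 4, 4): R·[4, 4, 4]ᵀ = (4, 4, -4)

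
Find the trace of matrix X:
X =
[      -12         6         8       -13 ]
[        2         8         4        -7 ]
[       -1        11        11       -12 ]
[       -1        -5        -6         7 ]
tr(X) = -12 + 8 + 11 + 7 = 14

The trace of a square matrix is the sum of its diagonal entries.
Diagonal entries of X: X[0][0] = -12, X[1][1] = 8, X[2][2] = 11, X[3][3] = 7.
tr(X) = -12 + 8 + 11 + 7 = 14.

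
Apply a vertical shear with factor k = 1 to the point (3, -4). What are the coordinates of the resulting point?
(3, -1)

Shear matrix for vertical shear with factor k = 1:
[[1, 0], [1, 1]]
Result: (3, -4) → (3, -1)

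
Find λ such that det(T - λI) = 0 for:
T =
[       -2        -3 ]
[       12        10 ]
λ = 4, 4

Solve det(T - λI) = 0. For a 2×2 matrix the characteristic equation is λ² - (trace)λ + det = 0.
trace(T) = a + d = -2 + 10 = 8.
det(T) = a*d - b*c = (-2)*(10) - (-3)*(12) = -20 + 36 = 16.
Characteristic equation: λ² - (8)λ + (16) = 0.
Discriminant = (8)² - 4*(16) = 64 - 64 = 0.
λ = (8 ± √0) / 2 = (8 ± 0) / 2 = 4, 4.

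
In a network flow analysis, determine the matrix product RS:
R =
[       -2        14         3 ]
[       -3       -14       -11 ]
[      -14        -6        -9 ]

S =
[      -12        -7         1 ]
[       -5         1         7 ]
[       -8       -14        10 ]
RS =
[      -70       -14       126 ]
[      194       161      -211 ]
[      270       218      -146 ]

Matrix multiplication: (RS)[i][j] = sum over k of R[i][k] * S[k][j].
  (RS)[0][0] = (-2)*(-12) + (14)*(-5) + (3)*(-8) = -70
  (RS)[0][1] = (-2)*(-7) + (14)*(1) + (3)*(-14) = -14
  (RS)[0][2] = (-2)*(1) + (14)*(7) + (3)*(10) = 126
  (RS)[1][0] = (-3)*(-12) + (-14)*(-5) + (-11)*(-8) = 194
  (RS)[1][1] = (-3)*(-7) + (-14)*(1) + (-11)*(-14) = 161
  (RS)[1][2] = (-3)*(1) + (-14)*(7) + (-11)*(10) = -211
  (RS)[2][0] = (-14)*(-12) + (-6)*(-5) + (-9)*(-8) = 270
  (RS)[2][1] = (-14)*(-7) + (-6)*(1) + (-9)*(-14) = 218
  (RS)[2][2] = (-14)*(1) + (-6)*(7) + (-9)*(10) = -146
RS =
[      -70       -14       126 ]
[      194       161      -211 ]
[      270       218      -146 ]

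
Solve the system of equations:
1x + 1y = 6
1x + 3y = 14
x = 2, y = 4

Use elimination (row reduction):
Equation 1: 1x + 1y = 6.
Equation 2: 1x + 3y = 14.
Multiply Eq1 by 1 and Eq2 by 1: 1x + 1y = 6;  1x + 3y = 14.
Subtract: (2)y = 8, so y = 4.
Back-substitute into Eq1: 1x + 1*(4) = 6, so x = 2.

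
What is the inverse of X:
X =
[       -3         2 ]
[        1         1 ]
det(X) = -5
X⁻¹ =
[     -1/5       2/5 ]
[      1/5       3/5 ]

For a 2×2 matrix X = [[a, b], [c, d]] with det(X) ≠ 0, X⁻¹ = (1/det(X)) * [[d, -b], [-c, a]].
det(X) = (-3)*(1) - (2)*(1) = -3 - 2 = -5.
X⁻¹ = (1/-5) * [[1, -2], [-1, -3]].
Dividing each entry by -5 and reducing:
X⁻¹ =
[     -1/5       2/5 ]
[      1/5       3/5 ]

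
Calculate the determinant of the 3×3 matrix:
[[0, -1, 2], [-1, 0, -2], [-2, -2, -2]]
2

Expansion along first row:
det = 0·det([[0,-2],[-2,-2]]) - -1·det([[-1,-2],[-2,-2]]) + 2·det([[-1,0],[-2,-2]])
    = 0·(0·-2 - -2·-2) - -1·(-1·-2 - -2·-2) + 2·(-1·-2 - 0·-2)
    = 0·-4 - -1·-2 + 2·2
    = 0 + -2 + 4 = 2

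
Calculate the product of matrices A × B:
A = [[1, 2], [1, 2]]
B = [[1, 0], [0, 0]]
[[1, 0], [1, 0]]

Matrix multiplication:
C[0][0] = 1×1 + 2×0 = 1
C[0][1] = 1×0 + 2×0 = 0
C[1][0] = 1×1 + 2×0 = 1
C[1][1] = 1×0 + 2×0 = 0
Result: [[1, 0], [1, 0]]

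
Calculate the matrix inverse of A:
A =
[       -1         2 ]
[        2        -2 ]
det(A) = -2
A⁻¹ =
[        1         1 ]
[        1       1/2 ]

For a 2×2 matrix A = [[a, b], [c, d]] with det(A) ≠ 0, A⁻¹ = (1/det(A)) * [[d, -b], [-c, a]].
det(A) = (-1)*(-2) - (2)*(2) = 2 - 4 = -2.
A⁻¹ = (1/-2) * [[-2, -2], [-2, -1]].
Dividing each entry by -2 and reducing:
A⁻¹ =
[        1         1 ]
[        1       1/2 ]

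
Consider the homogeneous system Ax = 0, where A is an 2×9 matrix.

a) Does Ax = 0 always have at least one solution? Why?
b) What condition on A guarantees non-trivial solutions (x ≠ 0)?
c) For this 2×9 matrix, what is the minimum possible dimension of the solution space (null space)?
a) Yes, x = 0 is always a solution. b) When A has linearly dependent columns (rank < n). c) Minimum nullity = 7.

a) x = 0 satisfies A·0 = 0, so the zero vector is always a solution.
b) Non-trivial solutions exist iff the columns of A are linearly dependent, equivalently rank(A) < n (the number of columns).
c) By rank-nullity, rank(A) + nullity(A) = n = 9. Since A has only 2 rows, rank(A) ≤ 2, so nullity(A) ≥ 9 - 2 = 7.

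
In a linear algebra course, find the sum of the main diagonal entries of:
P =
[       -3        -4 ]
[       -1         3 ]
tr(P) = -3 + 3 = 0

The trace of a square matrix is the sum of its diagonal entries.
Diagonal entries of P: P[0][0] = -3, P[1][1] = 3.
tr(P) = -3 + 3 = 0.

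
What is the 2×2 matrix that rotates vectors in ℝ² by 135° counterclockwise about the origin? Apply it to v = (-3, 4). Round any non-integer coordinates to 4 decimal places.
R = [[-√2/2, -√2/2], [√2/2, -√2/2]]; R·v = (-0.7071, -4.9497)

A counterclockwise rotation by angle θ in ℝ² has matrix R(θ) = [[cos θ, -sin θ], [sin θ, cos θ]].
For θ = 135°: cos θ = -√2/2, sin θ = √2/2.
R(135°) = [[-√2/2, -√2/2], [√2/2, -√2/2]].
R·v = [-√2/2·-3 + (-√2/2)·4, √2/2·-3 + -√2/2·4] = (-0.7071, -4.9497).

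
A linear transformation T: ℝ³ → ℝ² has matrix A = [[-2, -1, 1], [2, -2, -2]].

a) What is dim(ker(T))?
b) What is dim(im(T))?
dim(ker) = 1, dim(im) = 2

The two rows are not scalar multiples of one another (no single k satisfies row 2 = k × row 1), so they are linearly independent.
Thus rank(A) = 2.
dim(im(T)) = rank(A) = 2.
By the rank-nullity theorem applied to T: ℝ³ → ℝ², rank(A) + nullity(A) = 3 (the domain dimension), so dim(ker(T)) = 3 - 2 = 1.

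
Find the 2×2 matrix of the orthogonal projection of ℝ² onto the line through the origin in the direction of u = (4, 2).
[[4/5, 2/5], [2/5, 1/5]]

The orthogonal projection onto the line spanned by a nonzero vector u = (a, b) has matrix P = (u uᵀ) / (uᵀ u) = (1/(a² + b²)) · [[a², ab], [ab, b²]].
Here u = (4, 2), so a² + b² = 16 + 4 = 20.
P = (1/20) · [[16, 8], [8, 4]] = [[4/5, 2/5], [2/5, 1/5]].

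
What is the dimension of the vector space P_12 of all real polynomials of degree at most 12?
Dimension = 13

A polynomial of degree at most 12 can be written as a₀ + a₁x + a₂x² + … + a_12x^12, with 13 free coefficients a₀, …, a_12.
The set {1, x, x², …, x^12} is a basis: it spans P_12 (every such polynomial is a linear combination of these) and is linearly independent (a polynomial is zero iff all its coefficients are zero).
Therefore dim(P_12) = 12 + 1 = 13.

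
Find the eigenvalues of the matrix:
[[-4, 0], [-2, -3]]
λ = -4 and λ = -3

Characteristic equation: det(A - λI) = 0
λ² - (trace)λ + (det) = 0
λ² - (-7)λ + (12) = 0
λ² + 7λ + 12 = 0
Solving: λ = -4, -3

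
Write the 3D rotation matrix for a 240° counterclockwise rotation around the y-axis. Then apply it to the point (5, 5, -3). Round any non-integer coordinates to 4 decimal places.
R = [[-1/2, 0, -√3/2], [0, 1, 0], [√3/2, 0, -1/2]]; R·(5, 5, -3) = (0.0981, 5.0000, 5.8301)

Rotation matrix for 240° around y-axis:
cos(240°) = -1/2, sin(240°) = -√3/2
R = [[-1/2, 0, -√3/2], [0, 1, 0], [√3/2, 0, -1/2]]
Apply to (5, 5, -3): R·[5, 5, -3]ᵀ = (0.0981, 5.0000, 5.8301)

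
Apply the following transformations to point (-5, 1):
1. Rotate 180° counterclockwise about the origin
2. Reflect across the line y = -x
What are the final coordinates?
(1, -5)

Step 1: Rotate 180° → (5, -1)
Step 2: Reflect across the line y = -x → (1, -5)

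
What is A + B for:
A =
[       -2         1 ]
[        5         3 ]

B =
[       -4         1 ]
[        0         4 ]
A + B =
[       -6         2 ]
[        5         7 ]

Matrix addition is elementwise: (A+B)[i][j] = A[i][j] + B[i][j].
  (A+B)[0][0] = (-2) + (-4) = -6
  (A+B)[0][1] = (1) + (1) = 2
  (A+B)[1][0] = (5) + (0) = 5
  (A+B)[1][1] = (3) + (4) = 7
A + B =
[       -6         2 ]
[        5         7 ]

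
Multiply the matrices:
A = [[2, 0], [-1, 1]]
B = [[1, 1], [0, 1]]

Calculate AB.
[[2, 2], [-1, 0]]

Each entry (i,j) of AB = sum over k of A[i][k]*B[k][j].
(AB)[0][0] = (2)*(1) + (0)*(0) = 2
(AB)[0][1] = (2)*(1) + (0)*(1) = 2
(AB)[1][0] = (-1)*(1) + (1)*(0) = -1
(AB)[1][1] = (-1)*(1) + (1)*(1) = 0
AB = [[2, 2], [-1, 0]]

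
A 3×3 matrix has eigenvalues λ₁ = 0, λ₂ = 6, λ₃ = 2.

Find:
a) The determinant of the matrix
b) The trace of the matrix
det = 0, trace = 8

Two standard eigenvalue identities:
- det(A) equals the product of the eigenvalues (counted with multiplicity).
- trace(A) equals the sum of the eigenvalues.
det(A) = (0)*(6)*(2) = 0.
trace(A) = 0 + 6 + 2 = 8.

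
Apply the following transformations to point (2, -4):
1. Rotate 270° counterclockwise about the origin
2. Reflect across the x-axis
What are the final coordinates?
(-4, 2)

Step 1: Rotate 270° → (-4, -2)
Step 2: Reflect across the x-axis → (-4, 2)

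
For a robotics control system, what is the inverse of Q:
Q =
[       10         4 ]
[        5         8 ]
det(Q) = 60
Q⁻¹ =
[     2/15     -1/15 ]
[    -1/12       1/6 ]

For a 2×2 matrix Q = [[a, b], [c, d]] with det(Q) ≠ 0, Q⁻¹ = (1/det(Q)) * [[d, -b], [-c, a]].
det(Q) = (10)*(8) - (4)*(5) = 80 - 20 = 60.
Q⁻¹ = (1/60) * [[8, -4], [-5, 10]].
Dividing each entry by 60 and reducing:
Q⁻¹ =
[     2/15     -1/15 ]
[    -1/12       1/6 ]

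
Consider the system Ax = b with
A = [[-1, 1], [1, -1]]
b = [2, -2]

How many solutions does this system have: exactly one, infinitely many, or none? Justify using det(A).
Infinitely many solutions

det(A) = (-1)*(-1) - (1)*(1) = 0, so A is singular (column 2 is -1 times column 1).
b = [2, -2] = -2 * column 1 of A, so b lies in the column space of A.
A singular matrix whose right-hand side is in its column space gives a 1-parameter family of solutions — infinitely many.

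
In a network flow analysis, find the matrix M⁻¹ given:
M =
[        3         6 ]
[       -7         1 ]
det(M) = 45
M⁻¹ =
[     1/45     -2/15 ]
[     7/45      1/15 ]

For a 2×2 matrix M = [[a, b], [c, d]] with det(M) ≠ 0, M⁻¹ = (1/det(M)) * [[d, -b], [-c, a]].
det(M) = (3)*(1) - (6)*(-7) = 3 + 42 = 45.
M⁻¹ = (1/45) * [[1, -6], [7, 3]].
Dividing each entry by 45 and reducing:
M⁻¹ =
[     1/45     -2/15 ]
[     7/45      1/15 ]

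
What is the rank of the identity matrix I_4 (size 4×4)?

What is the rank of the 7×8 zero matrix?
rank(I_4) = 4, rank(0) = 0

The identity I_4 has 4 columns that are the standard basis vectors e_1, …, e_4. These are linearly independent, so all 4 columns are pivots and rank(I_4) = 4.
The 7×8 zero matrix has every entry zero, so every row is the zero row and there are no pivots; rank(0) = 0.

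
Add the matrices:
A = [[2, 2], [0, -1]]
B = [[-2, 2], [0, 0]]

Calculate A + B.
[[0, 4], [0, -1]]

Add corresponding elements:
(2)+(-2)=0
(2)+(2)=4
(0)+(0)=0
(-1)+(0)=-1
A + B = [[0, 4], [0, -1]]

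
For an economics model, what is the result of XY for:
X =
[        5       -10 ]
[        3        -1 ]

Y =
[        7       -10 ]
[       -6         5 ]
XY =
[       95      -100 ]
[       27       -35 ]

Matrix multiplication: (XY)[i][j] = sum over k of X[i][k] * Y[k][j].
  (XY)[0][0] = (5)*(7) + (-10)*(-6) = 95
  (XY)[0][1] = (5)*(-10) + (-10)*(5) = -100
  (XY)[1][0] = (3)*(7) + (-1)*(-6) = 27
  (XY)[1][1] = (3)*(-10) + (-1)*(5) = -35
XY =
[       95      -100 ]
[       27       -35 ]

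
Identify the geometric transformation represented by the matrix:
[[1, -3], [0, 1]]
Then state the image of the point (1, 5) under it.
horizontal shear with factor -3; image of (1, 5) is (-14, 5)

The matrix [[1, k], [0, 1]] sends (x, y) to (x + -3y, y), leaving the y-coordinate fixed: a horizontal shear.
The matrix [[1, -3], [0, 1]] represents: horizontal shear with factor -3.
Applying it to (1, 5): [1·1 + -3·5, 0·1 + 1·5] = (-14, 5).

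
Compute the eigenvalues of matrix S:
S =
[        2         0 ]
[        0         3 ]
λ = 2, 3

Solve det(S - λI) = 0. For a 2×2 matrix the characteristic equation is λ² - (trace)λ + det = 0.
trace(S) = a + d = 2 + 3 = 5.
det(S) = a*d - b*c = (2)*(3) - (0)*(0) = 6 - 0 = 6.
Characteristic equation: λ² - (5)λ + (6) = 0.
Discriminant = (5)² - 4*(6) = 25 - 24 = 1.
λ = (5 ± √1) / 2 = (5 ± 1) / 2 = 2, 3.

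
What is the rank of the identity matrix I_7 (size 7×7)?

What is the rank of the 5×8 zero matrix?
rank(I_7) = 7, rank(0) = 0

The identity I_7 has 7 columns that are the standard basis vectors e_1, …, e_7. These are linearly independent, so all 7 columns are pivots and rank(I_7) = 7.
The 5×8 zero matrix has every entry zero, so every row is the zero row and there are no pivots; rank(0) = 0.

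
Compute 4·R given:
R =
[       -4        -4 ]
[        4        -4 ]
4R =
[      -16       -16 ]
[       16       -16 ]

Scalar multiplication is elementwise: (4R)[i][j] = 4 * R[i][j].
  (4R)[0][0] = 4 * (-4) = -16
  (4R)[0][1] = 4 * (-4) = -16
  (4R)[1][0] = 4 * (4) = 16
  (4R)[1][1] = 4 * (-4) = -16
4R =
[      -16       -16 ]
[       16       -16 ]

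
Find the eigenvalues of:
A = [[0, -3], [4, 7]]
λ = 3, 4

Solve det(A - λI) = 0. For a 2×2 matrix this is λ² - (trace)λ + det = 0.
trace(A) = 0 + 7 = 7.
det(A) = (0)*(7) - (-3)*(4) = 0 + 12 = 12.
Characteristic equation: λ² - (7)λ + (12) = 0.
Discriminant: (7)² - 4*(12) = 49 - 48 = 1.
Roots: λ = (7 ± √1) / 2 = 3, 4.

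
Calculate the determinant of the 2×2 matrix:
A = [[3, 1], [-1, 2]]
7

For A = [[a, b], [c, d]], det(A) = a*d - b*c.
det(A) = (3)*(2) - (1)*(-1) = 6 - -1 = 7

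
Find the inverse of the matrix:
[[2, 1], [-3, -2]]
[[2, 1], [-3, -2]]

For [[a,b],[c,d]], inverse = (1/det)·[[d,-b],[-c,a]]
det = 2·-2 - 1·-3 = -1
Inverse = (1/-1)·[[-2, -1], [3, 2]]
        = [[2, 1], [-3, -2]]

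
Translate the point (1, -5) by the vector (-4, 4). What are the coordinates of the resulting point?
(-3, -1)

Translation by (-4, 4):
x' = 1 + -4 = -3
y' = -5 + 4 = -1
Homogeneous matrix: [[1, 0, -4], [0, 1, 4], [0, 0, 1]]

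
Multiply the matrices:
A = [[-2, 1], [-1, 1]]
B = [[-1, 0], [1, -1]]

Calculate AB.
[[3, -1], [2, -1]]

Each entry (i,j) of AB = sum over k of A[i][k]*B[k][j].
(AB)[0][0] = (-2)*(-1) + (1)*(1) = 3
(AB)[0][1] = (-2)*(0) + (1)*(-1) = -1
(AB)[1][0] = (-1)*(-1) + (1)*(1) = 2
(AB)[1][1] = (-1)*(0) + (1)*(-1) = -1
AB = [[3, -1], [2, -1]]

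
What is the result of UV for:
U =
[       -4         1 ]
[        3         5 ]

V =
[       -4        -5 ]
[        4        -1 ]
UV =
[       20        19 ]
[        8       -20 ]

Matrix multiplication: (UV)[i][j] = sum over k of U[i][k] * V[k][j].
  (UV)[0][0] = (-4)*(-4) + (1)*(4) = 20
  (UV)[0][1] = (-4)*(-5) + (1)*(-1) = 19
  (UV)[1][0] = (3)*(-4) + (5)*(4) = 8
  (UV)[1][1] = (3)*(-5) + (5)*(-1) = -20
UV =
[       20        19 ]
[        8       -20 ]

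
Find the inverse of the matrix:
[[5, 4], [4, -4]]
[[1/9, 1/9], [1/9, -5/36]]

For [[a,b],[c,d]], inverse = (1/det)·[[d,-b],[-c,a]]
det = 5·-4 - 4·4 = -36
Inverse = (1/-36)·[[-4, -4], [-4, 5]]
        = [[1/9, 1/9], [1/9, -5/36]]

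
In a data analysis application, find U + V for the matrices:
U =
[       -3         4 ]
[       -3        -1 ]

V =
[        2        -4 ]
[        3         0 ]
U + V =
[       -1         0 ]
[        0        -1 ]

Matrix addition is elementwise: (U+V)[i][j] = U[i][j] + V[i][j].
  (U+V)[0][0] = (-3) + (2) = -1
  (U+V)[0][1] = (4) + (-4) = 0
  (U+V)[1][0] = (-3) + (3) = 0
  (U+V)[1][1] = (-1) + (0) = -1
U + V =
[       -1         0 ]
[        0        -1 ]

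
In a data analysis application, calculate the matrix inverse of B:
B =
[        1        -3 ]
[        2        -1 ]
det(B) = 5
B⁻¹ =
[     -1/5       3/5 ]
[     -2/5       1/5 ]

For a 2×2 matrix B = [[a, b], [c, d]] with det(B) ≠ 0, B⁻¹ = (1/det(B)) * [[d, -b], [-c, a]].
det(B) = (1)*(-1) - (-3)*(2) = -1 + 6 = 5.
B⁻¹ = (1/5) * [[-1, 3], [-2, 1]].
Dividing each entry by 5 and reducing:
B⁻¹ =
[     -1/5       3/5 ]
[     -2/5       1/5 ]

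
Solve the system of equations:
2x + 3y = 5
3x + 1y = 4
x = 1, y = 1

Use elimination (row reduction):
Equation 1: 2x + 3y = 5.
Equation 2: 3x + 1y = 4.
Multiply Eq1 by 3 and Eq2 by 2: 6x + 9y = 15;  6x + 2y = 8.
Subtract: (-7)y = -7, so y = 1.
Back-substitute into Eq1: 2x + 3*(1) = 5, so x = 1.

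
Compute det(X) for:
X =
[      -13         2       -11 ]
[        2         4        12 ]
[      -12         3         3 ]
det(X) = -582

Expand along row 0 (cofactor expansion): det(X) = a*(e*i - f*h) - b*(d*i - f*g) + c*(d*h - e*g), where the 3×3 is [[a, b, c], [d, e, f], [g, h, i]].
Minor M_00 = (4)*(3) - (12)*(3) = 12 - 36 = -24.
Minor M_01 = (2)*(3) - (12)*(-12) = 6 + 144 = 150.
Minor M_02 = (2)*(3) - (4)*(-12) = 6 + 48 = 54.
det(X) = (-13)*(-24) - (2)*(150) + (-11)*(54) = 312 - 300 - 594 = -582.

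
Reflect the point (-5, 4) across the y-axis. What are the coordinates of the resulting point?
(5, 4)

Reflection across y-axis: (-5, 4) → (5, 4)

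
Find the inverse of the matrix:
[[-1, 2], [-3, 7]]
[[-7, 2], [-3, 1]]

For [[a,b],[c,d]], inverse = (1/det)·[[d,-b],[-c,a]]
det = -1·7 - 2·-3 = -1
Inverse = (1/-1)·[[7, -2], [3, -1]]
        = [[-7, 2], [-3, 1]]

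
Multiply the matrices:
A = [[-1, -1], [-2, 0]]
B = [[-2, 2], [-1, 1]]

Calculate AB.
[[3, -3], [4, -4]]

Each entry (i,j) of AB = sum over k of A[i][k]*B[k][j].
(AB)[0][0] = (-1)*(-2) + (-1)*(-1) = 3
(AB)[0][1] = (-1)*(2) + (-1)*(1) = -3
(AB)[1][0] = (-2)*(-2) + (0)*(-1) = 4
(AB)[1][1] = (-2)*(2) + (0)*(1) = -4
AB = [[3, -3], [4, -4]]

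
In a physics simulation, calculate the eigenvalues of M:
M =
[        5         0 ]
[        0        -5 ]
λ = -5, 5

Solve det(M - λI) = 0. For a 2×2 matrix the characteristic equation is λ² - (trace)λ + det = 0.
trace(M) = a + d = 5 - 5 = 0.
det(M) = a*d - b*c = (5)*(-5) - (0)*(0) = -25 - 0 = -25.
Characteristic equation: λ² - (0)λ + (-25) = 0.
Discriminant = (0)² - 4*(-25) = 0 + 100 = 100.
λ = (0 ± √100) / 2 = (0 ± 10) / 2 = -5, 5.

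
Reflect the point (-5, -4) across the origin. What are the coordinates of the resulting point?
(5, 4)

Reflection across origin: (-5, -4) → (5, 4)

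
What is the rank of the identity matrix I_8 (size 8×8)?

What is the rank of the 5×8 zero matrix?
rank(I_8) = 8, rank(0) = 0

The identity I_8 has 8 columns that are the standard basis vectors e_1, …, e_8. These are linearly independent, so all 8 columns are pivots and rank(I_8) = 8.
The 5×8 zero matrix has every entry zero, so every row is the zero row and there are no pivots; rank(0) = 0.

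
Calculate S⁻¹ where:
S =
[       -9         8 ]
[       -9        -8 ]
det(S) = 144
S⁻¹ =
[    -1/18     -1/18 ]
[     1/16     -1/16 ]

For a 2×2 matrix S = [[a, b], [c, d]] with det(S) ≠ 0, S⁻¹ = (1/det(S)) * [[d, -b], [-c, a]].
det(S) = (-9)*(-8) - (8)*(-9) = 72 + 72 = 144.
S⁻¹ = (1/144) * [[-8, -8], [9, -9]].
Dividing each entry by 144 and reducing:
S⁻¹ =
[    -1/18     -1/18 ]
[     1/16     -1/16 ]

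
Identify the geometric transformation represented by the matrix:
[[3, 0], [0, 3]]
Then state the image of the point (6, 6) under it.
uniform scaling by factor 3; image of (6, 6) is (18, 18)

This is a diagonal matrix with equal entries 3, so it scales both axes by the same factor 3.
The matrix [[3, 0], [0, 3]] represents: uniform scaling by factor 3.
Applying it to (6, 6): [3·6 + 0·6, 0·6 + 3·6] = (18, 18).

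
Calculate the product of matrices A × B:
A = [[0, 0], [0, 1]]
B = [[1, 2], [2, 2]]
[[0, 0], [2, 2]]

Matrix multiplication:
C[0][0] = 0×1 + 0×2 = 0
C[0][1] = 0×2 + 0×2 = 0
C[1][0] = 0×1 + 1×2 = 2
C[1][1] = 0×2 + 1×2 = 2
Result: [[0, 0], [2, 2]]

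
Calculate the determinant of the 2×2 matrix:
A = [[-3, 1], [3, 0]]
-3

For A = [[a, b], [c, d]], det(A) = a*d - b*c.
det(A) = (-3)*(0) - (1)*(3) = 0 - 3 = -3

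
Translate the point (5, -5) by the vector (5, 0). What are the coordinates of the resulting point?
(10, -5)

Translation by (5, 0):
x' = 5 + 5 = 10
y' = -5 + 0 = -5
Homogeneous matrix: [[1, 0, 5], [0, 1, 0], [0, 0, 1]]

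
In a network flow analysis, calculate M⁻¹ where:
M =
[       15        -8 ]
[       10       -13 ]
det(M) = -115
M⁻¹ =
[   13/115    -8/115 ]
[     2/23     -3/23 ]

For a 2×2 matrix M = [[a, b], [c, d]] with det(M) ≠ 0, M⁻¹ = (1/det(M)) * [[d, -b], [-c, a]].
det(M) = (15)*(-13) - (-8)*(10) = -195 + 80 = -115.
M⁻¹ = (1/-115) * [[-13, 8], [-10, 15]].
Dividing each entry by -115 and reducing:
M⁻¹ =
[   13/115    -8/115 ]
[     2/23     -3/23 ]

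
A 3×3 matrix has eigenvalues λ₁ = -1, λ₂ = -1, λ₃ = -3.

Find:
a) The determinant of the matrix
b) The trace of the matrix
det = -3, trace = -5

Two standard eigenvalue identities:
- det(A) equals the product of the eigenvalues (counted with multiplicity).
- trace(A) equals the sum of the eigenvalues.
det(A) = (-1)*(-1)*(-3) = -3.
trace(A) = -1 - 1 - 3 = -5.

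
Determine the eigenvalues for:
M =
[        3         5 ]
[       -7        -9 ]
λ = -4, -2

Solve det(M - λI) = 0. For a 2×2 matrix the characteristic equation is λ² - (trace)λ + det = 0.
trace(M) = a + d = 3 - 9 = -6.
det(M) = a*d - b*c = (3)*(-9) - (5)*(-7) = -27 + 35 = 8.
Characteristic equation: λ² - (-6)λ + (8) = 0.
Discriminant = (-6)² - 4*(8) = 36 - 32 = 4.
λ = (-6 ± √4) / 2 = (-6 ± 2) / 2 = -4, -2.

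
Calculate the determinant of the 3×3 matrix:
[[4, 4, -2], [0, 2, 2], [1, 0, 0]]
12

Expansion along first row:
det = 4·det([[2,2],[0,0]]) - 4·det([[0,2],[1,0]]) + -2·det([[0,2],[1,0]])
    = 4·(2·0 - 2·0) - 4·(0·0 - 2·1) + -2·(0·0 - 2·1)
    = 4·0 - 4·-2 + -2·-2
    = 0 + 8 + 4 = 12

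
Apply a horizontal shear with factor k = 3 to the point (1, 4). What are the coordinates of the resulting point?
(13, 4)

Shear matrix for horizontal shear with factor k = 3:
[[1, 3], [0, 1]]
Result: (1, 4) → (13, 4)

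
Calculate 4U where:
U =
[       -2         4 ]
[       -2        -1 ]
4U =
[       -8        16 ]
[       -8        -4 ]

Scalar multiplication is elementwise: (4U)[i][j] = 4 * U[i][j].
  (4U)[0][0] = 4 * (-2) = -8
  (4U)[0][1] = 4 * (4) = 16
  (4U)[1][0] = 4 * (-2) = -8
  (4U)[1][1] = 4 * (-1) = -4
4U =
[       -8        16 ]
[       -8        -4 ]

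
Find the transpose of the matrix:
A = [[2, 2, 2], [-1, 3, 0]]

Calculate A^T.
[[2, -1], [2, 3], [2, 0]]

The transpose sends entry (i,j) to (j,i); rows become columns.
Row 0 of A: [2, 2, 2] -> column 0 of A^T.
Row 1 of A: [-1, 3, 0] -> column 1 of A^T.
A^T = [[2, -1], [2, 3], [2, 0]]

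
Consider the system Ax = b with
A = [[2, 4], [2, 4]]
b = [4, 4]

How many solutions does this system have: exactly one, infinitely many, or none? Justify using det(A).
Infinitely many solutions

det(A) = (2)*(4) - (4)*(2) = 0, so A is singular (column 2 is 2 times column 1).
b = [4, 4] = 2 * column 1 of A, so b lies in the column space of A.
A singular matrix whose right-hand side is in its column space gives a 1-parameter family of solutions — infinitely many.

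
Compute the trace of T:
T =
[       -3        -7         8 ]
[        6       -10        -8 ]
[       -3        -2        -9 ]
tr(T) = -3 - 10 - 9 = -22

The trace of a square matrix is the sum of its diagonal entries.
Diagonal entries of T: T[0][0] = -3, T[1][1] = -10, T[2][2] = -9.
tr(T) = -3 - 10 - 9 = -22.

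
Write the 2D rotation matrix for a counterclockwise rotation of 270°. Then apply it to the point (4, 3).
R = [[0, 1], [-1, 0]]; R·(4, 3) = (3, -4)

Rotation matrix formula: R(θ) = [[cos θ, -sin θ], [sin θ, cos θ]]
For θ = 270°:
cos(270°) = 0
sin(270°) = -1
R = [[0, 1], [-1, 0]]
Apply to (4, 3): [0·4 + (1)·3, -1·4 + 0·3] = (3, -4)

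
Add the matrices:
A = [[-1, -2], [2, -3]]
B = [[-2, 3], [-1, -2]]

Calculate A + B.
[[-3, 1], [1, -5]]

Add corresponding elements:
(-1)+(-2)=-3
(-2)+(3)=1
(2)+(-1)=1
(-3)+(-2)=-5
A + B = [[-3, 1], [1, -5]]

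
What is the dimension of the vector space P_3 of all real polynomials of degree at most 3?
Dimension = 4

A polynomial of degree at most 3 can be written as a₀ + a₁x + a₂x² + a₃x³, with 4 free coefficients a₀, a₁, a₂, a₃.
The set {1, x, x², x³} is a basis: it spans P_3 (every such polynomial is a linear combination of these) and is linearly independent (a polynomial is zero iff all its coefficients are zero).
Therefore dim(P_3) = 3 + 1 = 4.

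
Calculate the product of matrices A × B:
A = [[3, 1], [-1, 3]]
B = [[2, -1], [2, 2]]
[[8, -1], [4, 7]]

Matrix multiplication:
C[0][0] = 3×2 + 1×2 = 8
C[0][1] = 3×-1 + 1×2 = -1
C[1][0] = -1×2 + 3×2 = 4
C[1][1] = -1×-1 + 3×2 = 7
Result: [[8, -1], [4, 7]]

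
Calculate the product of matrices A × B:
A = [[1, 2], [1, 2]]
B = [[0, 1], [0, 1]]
[[0, 3], [0, 3]]

Matrix multiplication:
C[0][0] = 1×0 + 2×0 = 0
C[0][1] = 1×1 + 2×1 = 3
C[1][0] = 1×0 + 2×0 = 0
C[1][1] = 1×1 + 2×1 = 3
Result: [[0, 3], [0, 3]]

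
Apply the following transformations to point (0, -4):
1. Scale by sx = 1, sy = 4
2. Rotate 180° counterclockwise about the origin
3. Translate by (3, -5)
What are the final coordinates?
(3, 11)

Step 1: Scale → (0, -16)
Step 2: Rotate 180° → (0, 16)
Step 3: Translate → (3, 11)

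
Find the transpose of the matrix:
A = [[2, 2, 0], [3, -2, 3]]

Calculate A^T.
[[2, 3], [2, -2], [0, 3]]

The transpose sends entry (i,j) to (j,i); rows become columns.
Row 0 of A: [2, 2, 0] -> column 0 of A^T.
Row 1 of A: [3, -2, 3] -> column 1 of A^T.
A^T = [[2, 3], [2, -2], [0, 3]]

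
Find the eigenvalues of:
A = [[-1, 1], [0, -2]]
λ = -2, -1

Solve det(A - λI) = 0. For a 2×2 matrix this is λ² - (trace)λ + det = 0.
trace(A) = -1 - 2 = -3.
det(A) = (-1)*(-2) - (1)*(0) = 2 - 0 = 2.
Characteristic equation: λ² - (-3)λ + (2) = 0.
Discriminant: (-3)² - 4*(2) = 9 - 8 = 1.
Roots: λ = (-3 ± √1) / 2 = -2, -1.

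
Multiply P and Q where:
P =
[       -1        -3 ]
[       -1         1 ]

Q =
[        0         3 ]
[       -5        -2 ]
PQ =
[       15         3 ]
[       -5        -5 ]

Matrix multiplication: (PQ)[i][j] = sum over k of P[i][k] * Q[k][j].
  (PQ)[0][0] = (-1)*(0) + (-3)*(-5) = 15
  (PQ)[0][1] = (-1)*(3) + (-3)*(-2) = 3
  (PQ)[1][0] = (-1)*(0) + (1)*(-5) = -5
  (PQ)[1][1] = (-1)*(3) + (1)*(-2) = -5
PQ =
[       15         3 ]
[       -5        -5 ]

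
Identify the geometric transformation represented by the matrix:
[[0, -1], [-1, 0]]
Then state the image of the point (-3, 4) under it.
reflection across the line y = -x; image of (-3, 4) is (-4, 3)

This is a symmetric orthogonal matrix with determinant -1, which characterizes a reflection in ℝ².
The matrix [[0, -1], [-1, 0]] represents: reflection across the line y = -x.
Applying it to (-3, 4): [0·-3 + -1·4, -1·-3 + 0·4] = (-4, 3).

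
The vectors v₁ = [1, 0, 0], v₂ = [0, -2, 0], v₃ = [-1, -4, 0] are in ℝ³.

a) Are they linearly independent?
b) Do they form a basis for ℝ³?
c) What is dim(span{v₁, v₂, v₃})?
Not independent, not a basis, dim(span) = 2

Check whether v₃ can be written as a linear combination of v₁ and v₂.
v₃ = (-1)·v₁ + (2)·v₂ = [-1, -4, 0], so the three vectors are linearly dependent.
Thus they do not form a basis for ℝ³, and dim(span{v₁, v₂, v₃}) = 2 (spanned by v₁ and v₂).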